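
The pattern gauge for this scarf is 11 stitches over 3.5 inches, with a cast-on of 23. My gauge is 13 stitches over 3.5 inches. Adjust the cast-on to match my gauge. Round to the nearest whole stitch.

27 stitches.

Scale factor = 13 / 11 = 1.182.
23 × 13 / 11 = 27.18 sts.
→ 27 sts.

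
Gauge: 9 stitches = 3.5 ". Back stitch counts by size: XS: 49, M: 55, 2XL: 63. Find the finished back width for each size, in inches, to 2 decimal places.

XS 19.06 inches; M 21.39 inches; 2XL 24.50 inches.

9/3.5 = 2.571 sts per in.
XS: 49 / 2.571 = 19.056 → 19.06 in.
M: 55 / 2.571 = 21.389 → 21.39 in.
2XL: 63 / 2.571 = 24.500 → 24.50 in.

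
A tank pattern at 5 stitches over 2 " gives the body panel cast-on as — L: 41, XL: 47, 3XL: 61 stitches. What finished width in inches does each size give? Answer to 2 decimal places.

5/2 = 2.5 sts per in.
L: 41 / 2.5 = 16.400 → 16.40 in.
XL: 47 / 2.5 = 18.800 → 18.80 in.
3XL: 61 / 2.5 = 24.400 → 24.40 in.

L 16.40 inches; XL 18.80 inches; 3XL 24.40 inches.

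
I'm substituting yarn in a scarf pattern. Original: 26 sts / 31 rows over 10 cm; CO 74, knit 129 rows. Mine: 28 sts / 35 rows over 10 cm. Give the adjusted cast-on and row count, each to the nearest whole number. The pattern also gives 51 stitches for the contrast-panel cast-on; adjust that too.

Stitches: 74 × 28/26 = 79.69 → 80.
Rows: 129 × 35/31 = 145.65 → 146.
contrast-panel cast-on: 51 × 28/26 = 54.92 → 55.

Cast on 80 stitches; work 146 rows; contrast-panel cast-on 55 stitches.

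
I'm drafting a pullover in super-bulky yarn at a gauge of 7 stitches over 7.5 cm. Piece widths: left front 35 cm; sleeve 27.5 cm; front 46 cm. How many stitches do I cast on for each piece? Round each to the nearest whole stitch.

left front 33; sleeve 26; front 43.

Rate = 7/7.5 = 0.933 sts per cm.
left front: 35 × 0.933 = 32.67 → 33.
sleeve: 27.5 × 0.933 = 25.67 → 26.
front: 46 × 0.933 = 42.93 → 43.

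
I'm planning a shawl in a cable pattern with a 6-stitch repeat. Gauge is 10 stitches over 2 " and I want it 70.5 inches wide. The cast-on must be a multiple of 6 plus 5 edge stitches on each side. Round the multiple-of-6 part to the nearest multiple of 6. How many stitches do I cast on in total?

352 stitches.

10 / 2 = 5 sts per inch.
70.5 × 5 = 352.50 sts.
Less 10 edge sts → 342.50 for the repeat.
Nearest multiple of 6: 342.
Add back 10 edge sts → 352.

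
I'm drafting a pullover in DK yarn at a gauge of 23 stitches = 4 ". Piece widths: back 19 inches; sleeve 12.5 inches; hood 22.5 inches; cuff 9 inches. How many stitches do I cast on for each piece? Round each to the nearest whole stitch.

back 109; sleeve 72; hood 129; cuff 52.

Rate = 23/4 = 5.75 sts per in.
back: 19 × 5.75 = 109.25 → 109.
sleeve: 12.5 × 5.75 = 71.88 → 72.
hood: 22.5 × 5.75 = 129.38 → 129.
cuff: 9 × 5.75 = 51.75 → 52.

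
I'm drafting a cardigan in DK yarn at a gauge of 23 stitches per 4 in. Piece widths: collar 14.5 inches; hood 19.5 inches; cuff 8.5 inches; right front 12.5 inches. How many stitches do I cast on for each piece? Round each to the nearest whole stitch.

Rate = 23/4 = 5.75 sts per in.
collar: 14.5 × 5.75 = 83.38 → 83.
hood: 19.5 × 5.75 = 112.12 → 112.
cuff: 8.5 × 5.75 = 48.88 → 49.
right front: 12.5 × 5.75 = 71.88 → 72.

collar 83; hood 112; cuff 49; right front 72.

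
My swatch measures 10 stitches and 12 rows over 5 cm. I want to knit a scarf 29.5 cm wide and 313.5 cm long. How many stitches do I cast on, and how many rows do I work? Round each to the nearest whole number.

Cast on 59 stitches and work 752 rows.

Stitch gauge = 10/5 = 2 sts/cm; 29.5 × 2 = 59.00 → 59 sts.
Row gauge = 12/5 = 2.4 rows/cm; 313.5 × 2.4 = 752.40 → 752 rows.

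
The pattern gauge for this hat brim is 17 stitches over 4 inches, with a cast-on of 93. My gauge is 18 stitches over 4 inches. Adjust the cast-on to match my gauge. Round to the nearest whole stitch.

Scale factor = 18 / 17 = 1.059.
93 × 18 / 17 = 98.47 sts.
→ 98 sts.

98 stitches.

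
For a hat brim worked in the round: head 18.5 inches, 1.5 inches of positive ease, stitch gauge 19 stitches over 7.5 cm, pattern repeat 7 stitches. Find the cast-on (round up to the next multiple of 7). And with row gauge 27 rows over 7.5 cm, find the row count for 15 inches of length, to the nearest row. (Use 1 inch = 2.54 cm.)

Cast on 133 stitches; work 137 rows.

Finished = 18.5 + 1.5 = 20 inches.
20 inches × 2.54 = 50.80 cm.
19/7.5 = 2.533 sts per cm; 50.80 × 2.533 = 128.69 sts.
Next multiple of 7 → 133.
15 inches = 38.10 cm; × 3.6 = 137.16 → 137 rows.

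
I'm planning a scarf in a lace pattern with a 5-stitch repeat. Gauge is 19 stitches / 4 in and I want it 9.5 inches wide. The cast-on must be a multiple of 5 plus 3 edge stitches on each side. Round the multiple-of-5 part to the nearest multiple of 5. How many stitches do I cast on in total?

46 stitches.

19 / 4 = 4.75 sts per inch.
9.5 × 4.75 = 45.12 sts.
Less 6 edge sts → 39.12 for the repeat.
Nearest multiple of 5: 40.
Add back 6 edge sts → 46.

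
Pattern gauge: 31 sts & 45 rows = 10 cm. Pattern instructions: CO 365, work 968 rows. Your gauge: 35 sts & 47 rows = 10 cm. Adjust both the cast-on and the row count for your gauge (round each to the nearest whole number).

Cast on 412 stitches; work 1011 rows.

Stitches: 365 × 35/31 = 412.10 → 412.
Rows: 968 × 47/45 = 1011.02 → 1011.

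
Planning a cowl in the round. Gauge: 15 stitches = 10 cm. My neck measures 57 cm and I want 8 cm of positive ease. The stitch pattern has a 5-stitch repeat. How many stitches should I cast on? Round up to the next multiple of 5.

Finished = 57 + 8 = 65 cm.
15 / 10 = 1.5 sts/cm.
65 × 1.5 = 97.50 sts.
Next multiple of 5: 100.

CO 100 sts.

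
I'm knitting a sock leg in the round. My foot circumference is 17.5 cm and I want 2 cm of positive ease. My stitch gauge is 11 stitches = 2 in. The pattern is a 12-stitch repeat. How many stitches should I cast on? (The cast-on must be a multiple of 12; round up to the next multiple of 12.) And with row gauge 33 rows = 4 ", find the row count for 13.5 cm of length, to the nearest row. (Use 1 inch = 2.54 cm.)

Finished = 17.5 + 2 = 19.5 cm.
19.5 cm × 1/2.54 = 7.68 inches.
11/2 = 5.5 sts per in; 7.68 × 5.5 = 42.22 sts.
Next multiple of 12 → 48.
13.5 cm = 5.31 inches; × 8.25 = 43.85 → 44 rows.

Cast on 48 stitches; work 44 rows.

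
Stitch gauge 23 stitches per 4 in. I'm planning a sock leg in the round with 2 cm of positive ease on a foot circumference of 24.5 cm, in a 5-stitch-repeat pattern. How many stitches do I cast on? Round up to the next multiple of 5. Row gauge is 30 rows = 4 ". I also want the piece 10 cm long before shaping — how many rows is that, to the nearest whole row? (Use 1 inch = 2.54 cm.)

Finished = 24.5 + 2 = 26.5 cm.
26.5 cm × 1/2.54 = 10.43 inches.
23/4 = 5.75 sts per in; 10.43 × 5.75 = 59.99 sts.
Next multiple of 5 → 60.
10 cm = 3.94 inches; × 7.5 = 29.53 → 30 rows.

Cast on 60 stitches; work 30 rows.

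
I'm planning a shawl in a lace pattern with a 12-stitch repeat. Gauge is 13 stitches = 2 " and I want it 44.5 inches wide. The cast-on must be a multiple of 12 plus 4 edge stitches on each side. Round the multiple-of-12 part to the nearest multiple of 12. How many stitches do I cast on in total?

13 / 2 = 6.5 sts per inch.
44.5 × 6.5 = 289.25 sts.
Less 8 edge sts → 281.25 for the repeat.
Nearest multiple of 12: 276.
Add back 8 edge sts → 284.

Cast on 284 stitches.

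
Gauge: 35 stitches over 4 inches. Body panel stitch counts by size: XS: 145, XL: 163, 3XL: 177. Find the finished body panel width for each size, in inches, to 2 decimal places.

35/4 = 8.75 sts per in.
XS: 145 / 8.75 = 16.571 → 16.57 in.
XL: 163 / 8.75 = 18.629 → 18.63 in.
3XL: 177 / 8.75 = 20.229 → 20.23 in.

XS 16.57 inches; XL 18.63 inches; 3XL 20.23 inches.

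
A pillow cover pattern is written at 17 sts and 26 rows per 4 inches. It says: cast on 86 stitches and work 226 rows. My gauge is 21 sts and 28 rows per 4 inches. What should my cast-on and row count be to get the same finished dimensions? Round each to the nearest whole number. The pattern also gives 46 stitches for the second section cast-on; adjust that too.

Stitches: 86 × 21/17 = 106.24 → 106.
Rows: 226 × 28/26 = 243.38 → 243.
second section cast-on: 46 × 21/17 = 56.82 → 57.

Cast on 106 stitches; work 243 rows; second section cast-on 57 stitches.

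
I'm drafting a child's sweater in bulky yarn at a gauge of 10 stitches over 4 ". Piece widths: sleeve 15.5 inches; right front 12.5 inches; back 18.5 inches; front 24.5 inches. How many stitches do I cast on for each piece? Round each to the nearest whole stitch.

sleeve 39; right front 31; back 46; front 61.

Rate = 10/4 = 2.5 sts per in.
sleeve: 15.5 × 2.5 = 38.75 → 39.
right front: 12.5 × 2.5 = 31.25 → 31.
back: 18.5 × 2.5 = 46.25 → 46.
front: 24.5 × 2.5 = 61.25 → 61.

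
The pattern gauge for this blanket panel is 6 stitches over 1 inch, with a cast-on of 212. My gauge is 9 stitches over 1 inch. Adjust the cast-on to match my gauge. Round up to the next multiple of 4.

Cast on 320 stitches.

Scale factor = 9 / 6 = 1.500.
212 × 9 / 6 = 318.00 sts.
→ 320 sts.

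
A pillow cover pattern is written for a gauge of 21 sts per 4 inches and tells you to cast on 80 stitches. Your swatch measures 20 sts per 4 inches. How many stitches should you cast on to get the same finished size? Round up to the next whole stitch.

CO 77 sts.

Scale factor = 20 / 21 = 0.952.
80 × 20 / 21 = 76.19 sts.
→ 77 sts.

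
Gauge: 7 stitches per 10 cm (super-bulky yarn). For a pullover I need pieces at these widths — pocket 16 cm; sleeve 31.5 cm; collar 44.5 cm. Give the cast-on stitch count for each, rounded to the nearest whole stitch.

Rate = 7/10 = 0.7 sts per cm.
pocket: 16 × 0.7 = 11.20 → 11.
sleeve: 31.5 × 0.7 = 22.05 → 22.
collar: 44.5 × 0.7 = 31.15 → 31.

pocket 11; sleeve 22; collar 31.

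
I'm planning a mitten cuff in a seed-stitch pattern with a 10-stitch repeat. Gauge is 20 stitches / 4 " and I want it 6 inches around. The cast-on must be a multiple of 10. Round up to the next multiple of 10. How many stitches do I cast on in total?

20 / 4 = 5 sts per inch.
6 × 5 = 30.00 sts.
Next multiple of 10: 30.

CO 30 sts.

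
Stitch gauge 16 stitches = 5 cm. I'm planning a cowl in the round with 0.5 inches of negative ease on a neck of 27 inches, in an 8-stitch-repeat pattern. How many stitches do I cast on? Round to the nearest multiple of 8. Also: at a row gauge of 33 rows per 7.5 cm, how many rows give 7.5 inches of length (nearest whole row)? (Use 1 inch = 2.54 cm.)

Cast on 216 stitches; work 84 rows.

Finished = 27 − 0.5 = 26.5 inches.
26.5 inches × 2.54 = 67.31 cm.
16/5 = 3.2 sts per cm; 67.31 × 3.2 = 215.39 sts.
Nearest multiple of 8 → 216.
7.5 inches = 19.05 cm; × 4.4 = 83.82 → 84 rows.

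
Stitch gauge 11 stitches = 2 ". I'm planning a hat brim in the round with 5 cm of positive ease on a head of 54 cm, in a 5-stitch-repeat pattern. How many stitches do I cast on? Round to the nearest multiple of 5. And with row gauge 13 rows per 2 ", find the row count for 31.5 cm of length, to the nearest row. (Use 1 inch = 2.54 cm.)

Finished = 54 + 5 = 59 cm.
59 cm × 1/2.54 = 23.23 inches.
11/2 = 5.5 sts per in; 23.23 × 5.5 = 127.76 sts.
Nearest multiple of 5 → 130.
31.5 cm = 12.40 inches; × 6.5 = 80.61 → 81 rows.

Cast on 130 stitches; work 81 rows.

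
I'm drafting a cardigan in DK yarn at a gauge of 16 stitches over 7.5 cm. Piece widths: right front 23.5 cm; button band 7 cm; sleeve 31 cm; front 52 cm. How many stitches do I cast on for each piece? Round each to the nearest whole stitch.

Rate = 16/7.5 = 2.133 sts per cm.
right front: 23.5 × 2.133 = 50.13 → 50.
button band: 7 × 2.133 = 14.93 → 15.
sleeve: 31 × 2.133 = 66.13 → 66.
front: 52 × 2.133 = 110.93 → 111.

right front 50; button band 15; sleeve 66; front 111.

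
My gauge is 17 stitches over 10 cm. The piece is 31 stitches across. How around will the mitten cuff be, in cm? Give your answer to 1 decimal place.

18.2 cm.

17 stitches / 10 cm = 1.7 stitches per cm.
31 / 1.7 = 18.24 cm.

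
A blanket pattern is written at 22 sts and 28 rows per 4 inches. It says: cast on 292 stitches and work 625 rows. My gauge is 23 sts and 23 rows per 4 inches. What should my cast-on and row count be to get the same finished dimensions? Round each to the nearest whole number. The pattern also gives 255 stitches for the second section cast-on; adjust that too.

Stitches: 292 × 23/22 = 305.27 → 305.
Rows: 625 × 23/28 = 513.39 → 513.
second section cast-on: 255 × 23/22 = 266.59 → 267.

Cast on 305 stitches; work 513 rows; second section cast-on 267 stitches.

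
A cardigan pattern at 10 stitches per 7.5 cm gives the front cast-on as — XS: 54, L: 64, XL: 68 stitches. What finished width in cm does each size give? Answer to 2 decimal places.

XS 40.50 cm; L 48.00 cm; XL 51.00 cm.

10/7.5 = 1.333 sts per cm.
XS: 54 / 1.333 = 40.500 → 40.50 cm.
L: 64 / 1.333 = 48.000 → 48.00 cm.
XL: 68 / 1.333 = 51.000 → 51.00 cm.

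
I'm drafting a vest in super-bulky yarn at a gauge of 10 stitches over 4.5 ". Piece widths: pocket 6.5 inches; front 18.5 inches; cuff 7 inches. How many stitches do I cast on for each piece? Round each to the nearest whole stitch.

Rate = 10/4.5 = 2.222 sts per in.
pocket: 6.5 × 2.222 = 14.44 → 14.
front: 18.5 × 2.222 = 41.11 → 41.
cuff: 7 × 2.222 = 15.56 → 16.

pocket 14; front 41; cuff 16.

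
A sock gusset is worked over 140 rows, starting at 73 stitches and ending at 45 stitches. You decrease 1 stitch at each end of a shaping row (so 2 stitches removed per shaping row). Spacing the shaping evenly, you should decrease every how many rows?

Stitches to remove: |45 − 73| = 28.
Shaping rows needed: 28 / 2 = 14.
140 rows / 14 = every 10 rows.

Decrease every 10th row.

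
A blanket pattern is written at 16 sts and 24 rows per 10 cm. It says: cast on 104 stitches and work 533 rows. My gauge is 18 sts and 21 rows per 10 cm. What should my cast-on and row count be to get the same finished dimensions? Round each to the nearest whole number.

Cast on 117 stitches; work 466 rows.

Stitches: 104 × 18/16 = 117.00 → 117.
Rows: 533 × 21/24 = 466.38 → 466.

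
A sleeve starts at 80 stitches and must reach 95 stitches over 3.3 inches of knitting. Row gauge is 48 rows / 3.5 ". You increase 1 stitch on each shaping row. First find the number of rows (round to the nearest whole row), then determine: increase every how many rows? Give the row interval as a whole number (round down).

Rows = 3.3 × 13.714 = 45.3 → 45 rows.
Stitches to add: 15 → 15 shaping rows (at 1 st each).
45 / 15 = 3.00 → every 3 rows.

Increase every 3rd row.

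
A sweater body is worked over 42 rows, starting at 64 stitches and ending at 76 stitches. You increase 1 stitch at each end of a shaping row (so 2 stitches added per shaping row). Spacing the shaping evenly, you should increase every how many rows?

Increase every 7th row.

Stitches to add: |76 − 64| = 12.
Shaping rows needed: 12 / 2 = 6.
42 rows / 6 = every 7 rows.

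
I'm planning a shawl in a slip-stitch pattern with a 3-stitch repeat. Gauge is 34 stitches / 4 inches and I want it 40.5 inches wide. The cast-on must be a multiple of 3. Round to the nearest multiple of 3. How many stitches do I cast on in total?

CO 345 sts.

34 / 4 = 8.5 sts per inch.
40.5 × 8.5 = 344.25 sts.
Nearest multiple of 3: 345.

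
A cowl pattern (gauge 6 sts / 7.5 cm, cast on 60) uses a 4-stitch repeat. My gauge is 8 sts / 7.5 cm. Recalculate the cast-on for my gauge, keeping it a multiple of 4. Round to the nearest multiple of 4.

Cast on 80 stitches.

60 × 8 / 6 = 80.00.
Nearest multiple of 4: 80.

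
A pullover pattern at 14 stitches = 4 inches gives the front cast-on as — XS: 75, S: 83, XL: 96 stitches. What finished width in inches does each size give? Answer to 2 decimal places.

14/4 = 3.5 sts per in.
XS: 75 / 3.5 = 21.429 → 21.43 in.
S: 83 / 3.5 = 23.714 → 23.71 in.
XL: 96 / 3.5 = 27.429 → 27.43 in.

XS 21.43 inches; S 23.71 inches; XL 27.43 inches.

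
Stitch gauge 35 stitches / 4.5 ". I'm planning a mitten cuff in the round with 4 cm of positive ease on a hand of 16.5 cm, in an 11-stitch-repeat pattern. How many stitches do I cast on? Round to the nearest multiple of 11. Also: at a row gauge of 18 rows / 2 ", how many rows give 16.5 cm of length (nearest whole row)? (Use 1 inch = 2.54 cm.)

Finished = 16.5 + 4 = 20.5 cm.
20.5 cm × 1/2.54 = 8.07 inches.
35/4.5 = 7.778 sts per in; 8.07 × 7.778 = 62.77 sts.
Nearest multiple of 11 → 66.
16.5 cm = 6.50 inches; × 9 = 58.46 → 58 rows.

Cast on 66 stitches; work 58 rows.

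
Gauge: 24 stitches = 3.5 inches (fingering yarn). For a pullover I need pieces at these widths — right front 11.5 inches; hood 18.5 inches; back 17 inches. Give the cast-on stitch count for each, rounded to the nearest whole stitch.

Rate = 24/3.5 = 6.857 sts per in.
right front: 11.5 × 6.857 = 78.86 → 79.
hood: 18.5 × 6.857 = 126.86 → 127.
back: 17 × 6.857 = 116.57 → 117.

right front 79; hood 127; back 117.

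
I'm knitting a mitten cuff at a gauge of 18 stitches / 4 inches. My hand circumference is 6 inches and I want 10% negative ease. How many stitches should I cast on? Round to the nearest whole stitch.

Finished = 6 × 0.90 = 5.40 in.
18 / 4 = 4.5 sts per inch.
5.40 × 4.5 = 24.30 sts.
→ 24 sts.

Cast on 24 stitches.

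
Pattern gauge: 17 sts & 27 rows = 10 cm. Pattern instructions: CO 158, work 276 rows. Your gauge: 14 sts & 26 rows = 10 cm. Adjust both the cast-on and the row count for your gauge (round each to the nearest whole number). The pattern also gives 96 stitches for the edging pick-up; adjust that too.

Stitches: 158 × 14/17 = 130.12 → 130.
Rows: 276 × 26/27 = 265.78 → 266.
edging pick-up: 96 × 14/17 = 79.06 → 79.

Cast on 130 stitches; work 266 rows; edging pick-up 79 stitches.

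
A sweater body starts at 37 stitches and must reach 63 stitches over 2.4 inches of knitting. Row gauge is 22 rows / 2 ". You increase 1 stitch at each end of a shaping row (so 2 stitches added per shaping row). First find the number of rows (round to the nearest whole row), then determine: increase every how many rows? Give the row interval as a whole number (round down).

Increase every 2nd row.

Rows = 2.4 × 11 = 26.4 → 26 rows.
Stitches to add: 26 → 13 shaping rows (at 2 st each).
26 / 13 = 2.00 → every 2 rows.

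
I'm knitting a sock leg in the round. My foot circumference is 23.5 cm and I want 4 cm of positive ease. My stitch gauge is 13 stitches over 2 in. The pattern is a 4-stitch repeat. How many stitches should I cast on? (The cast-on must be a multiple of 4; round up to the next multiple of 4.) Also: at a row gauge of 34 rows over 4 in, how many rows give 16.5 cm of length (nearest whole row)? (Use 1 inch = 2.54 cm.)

Cast on 72 stitches; work 55 rows.

Finished = 23.5 + 4 = 27.5 cm.
27.5 cm × 1/2.54 = 10.83 inches.
13/2 = 6.5 sts per in; 10.83 × 6.5 = 70.37 sts.
Next multiple of 4 → 72.
16.5 cm = 6.50 inches; × 8.5 = 55.22 → 55 rows.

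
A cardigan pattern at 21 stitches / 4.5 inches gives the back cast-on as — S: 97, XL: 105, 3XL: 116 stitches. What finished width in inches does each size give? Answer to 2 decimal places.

21/4.5 = 4.667 sts per in.
S: 97 / 4.667 = 20.786 → 20.79 in.
XL: 105 / 4.667 = 22.500 → 22.50 in.
3XL: 116 / 4.667 = 24.857 → 24.86 in.

S 20.79 inches; XL 22.50 inches; 3XL 24.86 inches.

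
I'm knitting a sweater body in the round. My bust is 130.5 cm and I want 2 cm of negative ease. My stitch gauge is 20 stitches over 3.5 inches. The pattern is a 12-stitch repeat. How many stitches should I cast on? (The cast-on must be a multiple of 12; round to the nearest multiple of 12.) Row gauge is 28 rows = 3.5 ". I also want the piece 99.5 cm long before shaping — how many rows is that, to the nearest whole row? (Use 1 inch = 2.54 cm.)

Finished = 130.5 − 2 = 128.5 cm.
128.5 cm × 1/2.54 = 50.59 inches.
20/3.5 = 5.714 sts per in; 50.59 × 5.714 = 289.09 sts.
Nearest multiple of 12 → 288.
99.5 cm = 39.17 inches; × 8 = 313.39 → 313 rows.

Cast on 288 stitches; work 313 rows.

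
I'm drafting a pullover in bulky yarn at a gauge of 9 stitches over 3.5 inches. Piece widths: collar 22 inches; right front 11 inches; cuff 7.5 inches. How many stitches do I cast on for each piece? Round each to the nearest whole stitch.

collar 57; right front 28; cuff 19.

Rate = 9/3.5 = 2.571 sts per in.
collar: 22 × 2.571 = 56.57 → 57.
right front: 11 × 2.571 = 28.29 → 28.
cuff: 7.5 × 2.571 = 19.29 → 19.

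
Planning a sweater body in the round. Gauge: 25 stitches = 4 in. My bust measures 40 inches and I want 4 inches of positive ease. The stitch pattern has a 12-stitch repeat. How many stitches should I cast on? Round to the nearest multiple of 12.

Finished = 40 + 4 = 44 inches.
25 / 4 = 6.25 sts/in.
44 × 6.25 = 275.00 sts.
Nearest multiple of 12: 276.

276 stitches.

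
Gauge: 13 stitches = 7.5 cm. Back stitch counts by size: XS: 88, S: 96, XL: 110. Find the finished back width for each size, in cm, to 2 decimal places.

XS 50.77 cm; S 55.38 cm; XL 63.46 cm.

13/7.5 = 1.733 sts per cm.
XS: 88 / 1.733 = 50.769 → 50.77 cm.
S: 96 / 1.733 = 55.385 → 55.38 cm.
XL: 110 / 1.733 = 63.462 → 63.46 cm.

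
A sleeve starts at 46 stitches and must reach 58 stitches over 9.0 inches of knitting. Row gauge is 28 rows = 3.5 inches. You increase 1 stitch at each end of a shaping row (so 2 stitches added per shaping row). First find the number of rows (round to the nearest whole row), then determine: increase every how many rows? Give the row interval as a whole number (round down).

Rows = 9.0 × 8 = 72.0 → 72 rows.
Stitches to add: 12 → 6 shaping rows (at 2 st each).
72 / 6 = 12.00 → every 12 rows.

Increase every 12th row.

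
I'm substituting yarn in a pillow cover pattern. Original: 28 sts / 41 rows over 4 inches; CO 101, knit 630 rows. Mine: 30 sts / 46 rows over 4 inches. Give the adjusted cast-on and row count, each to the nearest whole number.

Stitches: 101 × 30/28 = 108.21 → 108.
Rows: 630 × 46/41 = 706.83 → 707.

Cast on 108 stitches; work 707 rows.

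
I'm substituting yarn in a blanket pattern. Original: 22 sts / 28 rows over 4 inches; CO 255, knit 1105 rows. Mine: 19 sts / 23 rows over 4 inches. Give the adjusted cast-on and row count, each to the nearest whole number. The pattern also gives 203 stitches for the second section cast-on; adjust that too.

Cast on 220 stitches; work 908 rows; second section cast-on 175 stitches.

Stitches: 255 × 19/22 = 220.23 → 220.
Rows: 1105 × 23/28 = 907.68 → 908.
second section cast-on: 203 × 19/22 = 175.32 → 175.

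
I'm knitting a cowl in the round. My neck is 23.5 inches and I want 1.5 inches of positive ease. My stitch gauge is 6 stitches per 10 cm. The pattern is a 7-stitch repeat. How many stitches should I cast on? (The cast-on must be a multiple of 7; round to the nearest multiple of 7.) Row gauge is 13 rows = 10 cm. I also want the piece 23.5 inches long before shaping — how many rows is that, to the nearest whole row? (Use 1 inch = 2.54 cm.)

Finished = 23.5 + 1.5 = 25 inches.
25 inches × 2.54 = 63.50 cm.
6/10 = 0.6 sts per cm; 63.50 × 0.6 = 38.10 sts.
Nearest multiple of 7 → 35.
23.5 inches = 59.69 cm; × 1.3 = 77.60 → 78 rows.

Cast on 35 stitches; work 78 rows.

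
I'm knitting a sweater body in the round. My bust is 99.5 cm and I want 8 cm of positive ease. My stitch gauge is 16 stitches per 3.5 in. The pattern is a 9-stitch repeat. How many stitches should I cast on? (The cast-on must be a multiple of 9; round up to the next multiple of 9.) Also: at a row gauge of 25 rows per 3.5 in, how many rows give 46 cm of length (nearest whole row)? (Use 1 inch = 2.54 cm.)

Cast on 198 stitches; work 129 rows.

Finished = 99.5 + 8 = 107.5 cm.
107.5 cm × 1/2.54 = 42.32 inches.
16/3.5 = 4.571 sts per in; 42.32 × 4.571 = 193.48 sts.
Next multiple of 9 → 198.
46 cm = 18.11 inches; × 7.143 = 129.36 → 129 rows.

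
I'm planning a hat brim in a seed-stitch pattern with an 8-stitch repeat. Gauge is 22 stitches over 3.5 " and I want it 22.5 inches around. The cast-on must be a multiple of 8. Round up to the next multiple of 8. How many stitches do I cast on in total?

CO 144 sts.

22 / 3.5 = 6.286 sts per inch.
22.5 × 6.286 = 141.43 sts.
Next multiple of 8: 144.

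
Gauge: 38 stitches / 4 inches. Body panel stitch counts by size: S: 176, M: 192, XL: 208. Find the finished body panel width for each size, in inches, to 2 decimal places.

S 18.53 inches; M 20.21 inches; XL 21.89 inches.

38/4 = 9.5 sts per in.
S: 176 / 9.5 = 18.526 → 18.53 in.
M: 192 / 9.5 = 20.211 → 20.21 in.
XL: 208 / 9.5 = 21.895 → 21.89 in.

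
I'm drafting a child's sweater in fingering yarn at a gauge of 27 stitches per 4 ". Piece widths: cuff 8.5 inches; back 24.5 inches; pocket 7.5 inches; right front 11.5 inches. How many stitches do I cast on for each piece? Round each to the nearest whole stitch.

cuff 57; back 165; pocket 51; right front 78.

Rate = 27/4 = 6.75 sts per in.
cuff: 8.5 × 6.75 = 57.38 → 57.
back: 24.5 × 6.75 = 165.38 → 165.
pocket: 7.5 × 6.75 = 50.62 → 51.
right front: 11.5 × 6.75 = 77.62 → 78.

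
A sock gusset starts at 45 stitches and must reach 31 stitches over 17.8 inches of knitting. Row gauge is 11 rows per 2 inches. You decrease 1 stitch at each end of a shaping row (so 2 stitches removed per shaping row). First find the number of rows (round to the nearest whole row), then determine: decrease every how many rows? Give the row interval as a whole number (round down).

Decrease every 14th row.

Rows = 17.8 × 5.5 = 97.9 → 98 rows.
Stitches to remove: 14 → 7 shaping rows (at 2 st each).
98 / 7 = 14.00 → every 14 rows.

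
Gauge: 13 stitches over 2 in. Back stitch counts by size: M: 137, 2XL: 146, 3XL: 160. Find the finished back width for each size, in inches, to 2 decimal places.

M 21.08 inches; 2XL 22.46 inches; 3XL 24.62 inches.

13/2 = 6.5 sts per in.
M: 137 / 6.5 = 21.077 → 21.08 in.
2XL: 146 / 6.5 = 22.462 → 22.46 in.
3XL: 160 / 6.5 = 24.615 → 24.62 in.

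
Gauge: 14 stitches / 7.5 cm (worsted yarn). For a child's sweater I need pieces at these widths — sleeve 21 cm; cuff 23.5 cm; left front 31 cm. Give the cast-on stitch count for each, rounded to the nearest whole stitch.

sleeve 39; cuff 44; left front 58.

Rate = 14/7.5 = 1.867 sts per cm.
sleeve: 21 × 1.867 = 39.20 → 39.
cuff: 23.5 × 1.867 = 43.87 → 44.
left front: 31 × 1.867 = 57.87 → 58.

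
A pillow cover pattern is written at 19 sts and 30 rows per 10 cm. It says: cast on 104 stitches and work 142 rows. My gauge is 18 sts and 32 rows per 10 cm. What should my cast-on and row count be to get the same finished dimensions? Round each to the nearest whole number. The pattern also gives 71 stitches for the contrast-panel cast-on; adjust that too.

Stitches: 104 × 18/19 = 98.53 → 99.
Rows: 142 × 32/30 = 151.47 → 151.
contrast-panel cast-on: 71 × 18/19 = 67.26 → 67.

Cast on 99 stitches; work 151 rows; contrast-panel cast-on 67 stitches.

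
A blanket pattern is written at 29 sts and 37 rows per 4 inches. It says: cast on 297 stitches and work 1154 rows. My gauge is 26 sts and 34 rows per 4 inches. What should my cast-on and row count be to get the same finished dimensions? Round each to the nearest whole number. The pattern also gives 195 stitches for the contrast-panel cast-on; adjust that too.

Cast on 266 stitches; work 1060 rows; contrast-panel cast-on 175 stitches.

Stitches: 297 × 26/29 = 266.28 → 266.
Rows: 1154 × 34/37 = 1060.43 → 1060.
contrast-panel cast-on: 195 × 26/29 = 174.83 → 175.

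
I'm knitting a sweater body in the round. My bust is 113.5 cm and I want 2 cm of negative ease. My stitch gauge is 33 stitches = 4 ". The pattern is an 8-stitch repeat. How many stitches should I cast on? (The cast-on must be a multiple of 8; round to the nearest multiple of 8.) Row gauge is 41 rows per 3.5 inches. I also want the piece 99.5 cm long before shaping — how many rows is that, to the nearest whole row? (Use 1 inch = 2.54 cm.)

Cast on 360 stitches; work 459 rows.

Finished = 113.5 − 2 = 111.5 cm.
111.5 cm × 1/2.54 = 43.90 inches.
33/4 = 8.25 sts per in; 43.90 × 8.25 = 362.16 sts.
Nearest multiple of 8 → 360.
99.5 cm = 39.17 inches; × 11.714 = 458.89 → 459 rows.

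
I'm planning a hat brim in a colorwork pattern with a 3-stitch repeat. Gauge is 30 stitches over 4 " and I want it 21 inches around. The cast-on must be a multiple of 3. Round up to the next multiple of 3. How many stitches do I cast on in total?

30 / 4 = 7.5 sts per inch.
21 × 7.5 = 157.50 sts.
Next multiple of 3: 159.

Cast on 159 stitches.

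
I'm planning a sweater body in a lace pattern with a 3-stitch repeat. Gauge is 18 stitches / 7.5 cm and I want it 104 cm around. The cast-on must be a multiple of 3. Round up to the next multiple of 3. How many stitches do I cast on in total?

18 / 7.5 = 2.4 sts per cm.
104 × 2.4 = 249.60 sts.
Next multiple of 3: 252.

CO 252 sts.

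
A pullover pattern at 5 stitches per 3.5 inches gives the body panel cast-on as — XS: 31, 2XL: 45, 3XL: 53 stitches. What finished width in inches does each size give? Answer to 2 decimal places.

XS 21.70 inches; 2XL 31.50 inches; 3XL 37.10 inches.

5/3.5 = 1.429 sts per in.
XS: 31 / 1.429 = 21.700 → 21.70 in.
2XL: 45 / 1.429 = 31.500 → 31.50 in.
3XL: 53 / 1.429 = 37.100 → 37.10 in.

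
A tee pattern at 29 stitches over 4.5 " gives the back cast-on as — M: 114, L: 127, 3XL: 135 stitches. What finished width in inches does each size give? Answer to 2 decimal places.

29/4.5 = 6.444 sts per in.
M: 114 / 6.444 = 17.690 → 17.69 in.
L: 127 / 6.444 = 19.707 → 19.71 in.
3XL: 135 / 6.444 = 20.948 → 20.95 in.

M 17.69 inches; L 19.71 inches; 3XL 20.95 inches.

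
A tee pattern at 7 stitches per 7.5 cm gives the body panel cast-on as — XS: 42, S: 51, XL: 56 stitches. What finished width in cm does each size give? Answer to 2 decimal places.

XS 45.00 cm; S 54.64 cm; XL 60.00 cm.

7/7.5 = 0.933 sts per cm.
XS: 42 / 0.933 = 45.000 → 45.00 cm.
S: 51 / 0.933 = 54.643 → 54.64 cm.
XL: 56 / 0.933 = 60.000 → 60.00 cm.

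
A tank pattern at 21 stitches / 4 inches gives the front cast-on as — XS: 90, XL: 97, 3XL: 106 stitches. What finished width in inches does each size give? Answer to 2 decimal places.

XS 17.14 inches; XL 18.48 inches; 3XL 20.19 inches.

21/4 = 5.25 sts per in.
XS: 90 / 5.25 = 17.143 → 17.14 in.
XL: 97 / 5.25 = 18.476 → 18.48 in.
3XL: 106 / 5.25 = 20.190 → 20.19 in.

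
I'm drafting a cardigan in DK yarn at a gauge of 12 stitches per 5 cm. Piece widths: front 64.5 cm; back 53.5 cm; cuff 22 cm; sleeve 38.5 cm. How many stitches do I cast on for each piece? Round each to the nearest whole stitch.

Rate = 12/5 = 2.4 sts per cm.
front: 64.5 × 2.4 = 154.80 → 155.
back: 53.5 × 2.4 = 128.40 → 128.
cuff: 22 × 2.4 = 52.80 → 53.
sleeve: 38.5 × 2.4 = 92.40 → 92.

front 155; back 128; cuff 53; sleeve 92.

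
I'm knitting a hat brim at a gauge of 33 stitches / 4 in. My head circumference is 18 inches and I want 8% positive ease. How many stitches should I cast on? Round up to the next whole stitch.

CO 161 sts.

Finished = 18 × 1.08 = 19.44 in.
33 / 4 = 8.25 sts per inch.
19.44 × 8.25 = 160.38 sts.
→ 161 sts.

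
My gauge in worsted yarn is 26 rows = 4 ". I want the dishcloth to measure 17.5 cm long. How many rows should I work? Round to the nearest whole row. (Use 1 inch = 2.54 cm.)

17.5 cm = 6.89 in.
26 rows / 4 in = 6.5 rows per inch.
6.89 × 6.5 = 44.78 rows.
Round to nearest → 45.

Work 45 rows.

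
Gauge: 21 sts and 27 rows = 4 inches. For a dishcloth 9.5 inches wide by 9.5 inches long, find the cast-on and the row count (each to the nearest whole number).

Stitch gauge = 21/4 = 5.25 sts/in; 9.5 × 5.25 = 49.88 → 50 sts.
Row gauge = 27/4 = 6.75 rows/in; 9.5 × 6.75 = 64.12 → 64 rows.

Cast on 50 stitches and work 64 rows.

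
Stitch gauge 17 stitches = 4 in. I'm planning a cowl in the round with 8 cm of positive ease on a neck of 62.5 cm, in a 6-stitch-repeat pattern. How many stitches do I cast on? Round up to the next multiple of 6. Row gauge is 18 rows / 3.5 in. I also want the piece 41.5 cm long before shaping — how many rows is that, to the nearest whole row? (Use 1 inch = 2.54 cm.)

Cast on 120 stitches; work 84 rows.

Finished = 62.5 + 8 = 70.5 cm.
70.5 cm × 1/2.54 = 27.76 inches.
17/4 = 4.25 sts per in; 27.76 × 4.25 = 117.96 sts.
Next multiple of 6 → 120.
41.5 cm = 16.34 inches; × 5.143 = 84.03 → 84 rows.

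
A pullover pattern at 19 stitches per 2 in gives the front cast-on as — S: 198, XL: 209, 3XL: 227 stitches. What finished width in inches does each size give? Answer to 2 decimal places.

S 20.84 inches; XL 22.00 inches; 3XL 23.89 inches.

19/2 = 9.5 sts per in.
S: 198 / 9.5 = 20.842 → 20.84 in.
XL: 209 / 9.5 = 22.000 → 22.00 in.
3XL: 227 / 9.5 = 23.895 → 23.89 in.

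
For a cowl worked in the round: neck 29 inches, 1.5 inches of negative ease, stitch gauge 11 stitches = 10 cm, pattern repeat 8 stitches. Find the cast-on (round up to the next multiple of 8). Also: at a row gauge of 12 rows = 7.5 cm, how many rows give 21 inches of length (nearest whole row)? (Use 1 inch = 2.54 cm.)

Cast on 80 stitches; work 85 rows.

Finished = 29 − 1.5 = 27.5 inches.
27.5 inches × 2.54 = 69.85 cm.
11/10 = 1.1 sts per cm; 69.85 × 1.1 = 76.83 sts.
Next multiple of 8 → 80.
21 inches = 53.34 cm; × 1.6 = 85.34 → 85 rows.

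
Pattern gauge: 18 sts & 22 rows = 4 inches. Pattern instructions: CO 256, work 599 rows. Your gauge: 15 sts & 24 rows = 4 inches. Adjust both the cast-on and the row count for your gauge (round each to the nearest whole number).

Cast on 213 stitches; work 653 rows.

Stitches: 256 × 15/18 = 213.33 → 213.
Rows: 599 × 24/22 = 653.45 → 653.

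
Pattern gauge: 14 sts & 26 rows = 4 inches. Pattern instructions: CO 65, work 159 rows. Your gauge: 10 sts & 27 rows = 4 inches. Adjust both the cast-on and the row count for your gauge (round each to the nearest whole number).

Stitches: 65 × 10/14 = 46.43 → 46.
Rows: 159 × 27/26 = 165.12 → 165.

Cast on 46 stitches; work 165 rows.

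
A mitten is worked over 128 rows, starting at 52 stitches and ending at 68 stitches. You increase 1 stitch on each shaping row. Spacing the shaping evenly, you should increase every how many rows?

Stitches to add: |68 − 52| = 16.
Shaping rows needed: 16 / 1 = 16.
128 rows / 16 = every 8 rows.

Increase every 8th row.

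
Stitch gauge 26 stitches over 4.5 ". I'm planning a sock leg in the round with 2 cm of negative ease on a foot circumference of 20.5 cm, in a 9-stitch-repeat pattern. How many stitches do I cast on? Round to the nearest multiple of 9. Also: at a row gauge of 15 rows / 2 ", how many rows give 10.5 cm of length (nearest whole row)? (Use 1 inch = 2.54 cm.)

Finished = 20.5 − 2 = 18.5 cm.
18.5 cm × 1/2.54 = 7.28 inches.
26/4.5 = 5.778 sts per in; 7.28 × 5.778 = 42.08 sts.
Nearest multiple of 9 → 45.
10.5 cm = 4.13 inches; × 7.5 = 31.00 → 31 rows.

Cast on 45 stitches; work 31 rows.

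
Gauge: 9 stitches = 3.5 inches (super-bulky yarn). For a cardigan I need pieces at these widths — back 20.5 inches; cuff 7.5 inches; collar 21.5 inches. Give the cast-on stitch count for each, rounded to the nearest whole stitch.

Rate = 9/3.5 = 2.571 sts per in.
back: 20.5 × 2.571 = 52.71 → 53.
cuff: 7.5 × 2.571 = 19.29 → 19.
collar: 21.5 × 2.571 = 55.29 → 55.

back 53; cuff 19; collar 55.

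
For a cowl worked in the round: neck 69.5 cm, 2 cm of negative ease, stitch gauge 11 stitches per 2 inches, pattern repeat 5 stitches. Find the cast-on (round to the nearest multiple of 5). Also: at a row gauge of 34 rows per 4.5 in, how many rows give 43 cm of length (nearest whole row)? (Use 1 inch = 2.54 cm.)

Finished = 69.5 − 2 = 67.5 cm.
67.5 cm × 1/2.54 = 26.57 inches.
11/2 = 5.5 sts per in; 26.57 × 5.5 = 146.16 sts.
Nearest multiple of 5 → 145.
43 cm = 16.93 inches; × 7.556 = 127.91 → 128 rows.

Cast on 145 stitches; work 128 rows.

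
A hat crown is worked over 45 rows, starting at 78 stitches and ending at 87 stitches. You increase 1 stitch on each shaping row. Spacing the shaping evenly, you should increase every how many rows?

Stitches to add: |87 − 78| = 9.
Shaping rows needed: 9 / 1 = 9.
45 rows / 9 = every 5 rows.

Increase every 5th row.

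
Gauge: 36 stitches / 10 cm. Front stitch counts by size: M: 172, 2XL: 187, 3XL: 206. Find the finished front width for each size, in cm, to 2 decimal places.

M 47.78 cm; 2XL 51.94 cm; 3XL 57.22 cm.

36/10 = 3.6 sts per cm.
M: 172 / 3.6 = 47.778 → 47.78 cm.
2XL: 187 / 3.6 = 51.944 → 51.94 cm.
3XL: 206 / 3.6 = 57.222 → 57.22 cm.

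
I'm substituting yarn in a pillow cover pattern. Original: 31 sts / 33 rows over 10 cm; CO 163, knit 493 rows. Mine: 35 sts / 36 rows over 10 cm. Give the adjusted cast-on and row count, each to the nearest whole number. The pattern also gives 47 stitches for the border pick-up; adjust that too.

Stitches: 163 × 35/31 = 184.03 → 184.
Rows: 493 × 36/33 = 537.82 → 538.
border pick-up: 47 × 35/31 = 53.06 → 53.

Cast on 184 stitches; work 538 rows; border pick-up 53 stitches.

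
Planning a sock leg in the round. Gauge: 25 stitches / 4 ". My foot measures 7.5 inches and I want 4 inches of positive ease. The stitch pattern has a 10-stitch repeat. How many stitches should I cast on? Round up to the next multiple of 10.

Cast on 80 stitches.

Finished = 7.5 + 4 = 11.5 inches.
25 / 4 = 6.25 sts/in.
11.5 × 6.25 = 71.88 sts.
Next multiple of 10: 80.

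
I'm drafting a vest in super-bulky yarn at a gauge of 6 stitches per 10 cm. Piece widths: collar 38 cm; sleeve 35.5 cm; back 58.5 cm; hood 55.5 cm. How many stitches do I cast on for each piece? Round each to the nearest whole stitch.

Rate = 6/10 = 0.6 sts per cm.
collar: 38 × 0.6 = 22.80 → 23.
sleeve: 35.5 × 0.6 = 21.30 → 21.
back: 58.5 × 0.6 = 35.10 → 35.
hood: 55.5 × 0.6 = 33.30 → 33.

collar 23; sleeve 21; back 35; hood 33.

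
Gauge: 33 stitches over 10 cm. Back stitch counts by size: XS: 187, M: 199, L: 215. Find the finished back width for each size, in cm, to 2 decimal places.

33/10 = 3.3 sts per cm.
XS: 187 / 3.3 = 56.667 → 56.67 cm.
M: 199 / 3.3 = 60.303 → 60.30 cm.
L: 215 / 3.3 = 65.152 → 65.15 cm.

XS 56.67 cm; M 60.30 cm; L 65.15 cm.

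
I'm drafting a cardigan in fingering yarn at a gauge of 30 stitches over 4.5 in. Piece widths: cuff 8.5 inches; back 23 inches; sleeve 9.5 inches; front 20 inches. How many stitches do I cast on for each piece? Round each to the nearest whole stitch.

cuff 57; back 153; sleeve 63; front 133.

Rate = 30/4.5 = 6.667 sts per in.
cuff: 8.5 × 6.667 = 56.67 → 57.
back: 23 × 6.667 = 153.33 → 153.
sleeve: 9.5 × 6.667 = 63.33 → 63.
front: 20 × 6.667 = 133.33 → 133.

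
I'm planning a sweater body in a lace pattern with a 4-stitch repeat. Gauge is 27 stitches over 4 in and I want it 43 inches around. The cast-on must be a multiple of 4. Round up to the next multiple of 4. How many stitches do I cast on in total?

CO 292 sts.

27 / 4 = 6.75 sts per inch.
43 × 6.75 = 290.25 sts.
Next multiple of 4: 292.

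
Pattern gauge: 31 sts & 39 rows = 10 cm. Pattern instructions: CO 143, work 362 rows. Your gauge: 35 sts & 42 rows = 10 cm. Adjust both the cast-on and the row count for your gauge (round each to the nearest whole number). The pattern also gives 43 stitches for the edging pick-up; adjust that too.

Stitches: 143 × 35/31 = 161.45 → 161.
Rows: 362 × 42/39 = 389.85 → 390.
edging pick-up: 43 × 35/31 = 48.55 → 49.

Cast on 161 stitches; work 390 rows; edging pick-up 49 stitches.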